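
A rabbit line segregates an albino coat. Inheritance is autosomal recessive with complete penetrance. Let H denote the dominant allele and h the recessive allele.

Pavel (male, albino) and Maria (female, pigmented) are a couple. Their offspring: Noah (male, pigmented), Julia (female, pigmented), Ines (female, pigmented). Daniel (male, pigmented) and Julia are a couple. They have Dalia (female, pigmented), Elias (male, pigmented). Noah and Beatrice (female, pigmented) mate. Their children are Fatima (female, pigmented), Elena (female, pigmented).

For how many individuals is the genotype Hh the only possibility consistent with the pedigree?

3

Obligate heterozygotes: Noah is pigmented so carries H and received h from Pavel (hh), so Noah is Hh; Julia is pigmented so carries H and received h from Pavel (hh), so Julia is Hh; Ines is pigmented so carries H and received h from Pavel (hh), so Ines is Hh.
Every other individual is either homozygous by phenotype or has at least one consistent homozygous assignment, so the count is 3.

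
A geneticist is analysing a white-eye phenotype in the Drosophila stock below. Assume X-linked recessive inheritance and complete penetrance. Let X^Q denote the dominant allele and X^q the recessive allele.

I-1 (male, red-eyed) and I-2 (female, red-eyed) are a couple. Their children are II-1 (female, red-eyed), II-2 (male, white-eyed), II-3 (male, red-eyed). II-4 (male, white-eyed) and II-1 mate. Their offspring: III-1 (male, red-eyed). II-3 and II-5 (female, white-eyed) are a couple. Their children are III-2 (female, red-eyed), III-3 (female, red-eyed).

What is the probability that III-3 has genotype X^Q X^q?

1

III-3 is red-eyed so carries Q and received q from II-5 (X^q X^q), so III-3 is X^Q X^q, giving P(X^Q X^q) = 1.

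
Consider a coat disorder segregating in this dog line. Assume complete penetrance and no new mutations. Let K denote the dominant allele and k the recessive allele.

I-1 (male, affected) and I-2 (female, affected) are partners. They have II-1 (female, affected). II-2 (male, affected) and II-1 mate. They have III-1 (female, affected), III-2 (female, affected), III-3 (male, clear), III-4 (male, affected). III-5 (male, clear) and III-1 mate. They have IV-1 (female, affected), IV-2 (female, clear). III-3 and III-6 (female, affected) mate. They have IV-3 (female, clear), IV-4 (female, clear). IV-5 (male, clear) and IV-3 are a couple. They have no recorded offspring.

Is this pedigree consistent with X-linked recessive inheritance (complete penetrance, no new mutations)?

No

Under X-linked recessive, III-3 (clear, male) cannot arise from II-2 (affected) × II-1 (affected).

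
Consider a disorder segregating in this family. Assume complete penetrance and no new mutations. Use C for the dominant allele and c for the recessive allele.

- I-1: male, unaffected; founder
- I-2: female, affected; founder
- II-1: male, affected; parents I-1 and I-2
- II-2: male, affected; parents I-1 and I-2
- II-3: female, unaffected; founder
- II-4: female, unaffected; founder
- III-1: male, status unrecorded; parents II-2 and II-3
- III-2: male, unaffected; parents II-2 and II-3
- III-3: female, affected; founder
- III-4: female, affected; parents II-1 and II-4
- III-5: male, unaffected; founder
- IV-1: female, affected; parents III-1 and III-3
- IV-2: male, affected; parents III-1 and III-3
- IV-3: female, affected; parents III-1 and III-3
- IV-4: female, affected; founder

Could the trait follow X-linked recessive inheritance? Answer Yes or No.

A consistent assignment under X-linked recessive exists: I-1 X^C Y, I-2 X^c X^c, II-1 X^c Y, II-2 X^c Y, II-3 X^C X^c, II-4 X^C X^c, III-1 X^c Y, III-2 X^C Y, III-3 X^c X^c, III-4 X^c X^c, III-5 X^C Y, IV-1 X^c X^c, IV-2 X^c Y, IV-3 X^c X^c, IV-4 X^c X^c.
In this assignment every recorded phenotype matches its genotype and every non-founder's genotype is obtainable from its parents' genotypes, so the pedigree is consistent.

Yes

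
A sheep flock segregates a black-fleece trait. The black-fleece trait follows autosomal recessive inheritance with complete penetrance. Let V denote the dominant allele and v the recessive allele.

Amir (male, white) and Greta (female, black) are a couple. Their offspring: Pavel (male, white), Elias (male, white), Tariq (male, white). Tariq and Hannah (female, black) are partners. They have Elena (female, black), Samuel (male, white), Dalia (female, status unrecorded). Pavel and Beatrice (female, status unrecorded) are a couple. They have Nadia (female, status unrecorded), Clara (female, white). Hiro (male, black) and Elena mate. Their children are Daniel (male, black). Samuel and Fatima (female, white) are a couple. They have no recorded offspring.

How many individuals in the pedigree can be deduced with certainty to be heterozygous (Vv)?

Obligate heterozygotes: Pavel is white so carries V and received v from Greta (vv), so Pavel is Vv; Elias is white so carries V and received v from Greta (vv), so Elias is Vv; Tariq is white so carries V and received v from Greta (vv), so Tariq is Vv; Samuel is white so carries V and received v from Hannah (vv), so Samuel is Vv.
Every other individual is either homozygous by phenotype or has at least one consistent homozygous assignment, so the count is 4.

4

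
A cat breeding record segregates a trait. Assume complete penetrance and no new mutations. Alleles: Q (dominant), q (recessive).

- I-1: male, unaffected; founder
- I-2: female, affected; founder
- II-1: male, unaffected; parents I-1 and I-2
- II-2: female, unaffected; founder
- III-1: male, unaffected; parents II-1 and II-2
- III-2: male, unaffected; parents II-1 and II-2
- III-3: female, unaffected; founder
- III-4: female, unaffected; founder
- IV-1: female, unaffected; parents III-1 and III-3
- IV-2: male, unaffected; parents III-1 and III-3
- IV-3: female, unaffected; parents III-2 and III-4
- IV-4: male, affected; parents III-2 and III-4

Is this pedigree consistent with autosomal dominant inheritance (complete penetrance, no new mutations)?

No

Under autosomal dominant, IV-4 (affected, male) cannot arise from III-2 (unaffected) × III-4 (unaffected).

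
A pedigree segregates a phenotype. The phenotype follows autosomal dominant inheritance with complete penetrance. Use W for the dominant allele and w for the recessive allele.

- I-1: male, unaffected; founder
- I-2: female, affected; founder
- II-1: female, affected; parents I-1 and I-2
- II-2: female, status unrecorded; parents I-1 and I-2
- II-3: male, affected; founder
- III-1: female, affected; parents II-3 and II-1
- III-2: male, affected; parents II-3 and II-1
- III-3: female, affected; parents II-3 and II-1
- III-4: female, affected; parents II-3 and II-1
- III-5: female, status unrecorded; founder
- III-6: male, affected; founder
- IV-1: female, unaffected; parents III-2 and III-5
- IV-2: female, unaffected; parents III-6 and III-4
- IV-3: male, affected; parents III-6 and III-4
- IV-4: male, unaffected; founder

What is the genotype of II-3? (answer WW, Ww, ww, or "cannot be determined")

cannot be determined

II-3's phenotype allows WW or Ww, and no parent or child forces a single allele at both positions; consistent genotype assignments exist with II-3 as WW or Ww.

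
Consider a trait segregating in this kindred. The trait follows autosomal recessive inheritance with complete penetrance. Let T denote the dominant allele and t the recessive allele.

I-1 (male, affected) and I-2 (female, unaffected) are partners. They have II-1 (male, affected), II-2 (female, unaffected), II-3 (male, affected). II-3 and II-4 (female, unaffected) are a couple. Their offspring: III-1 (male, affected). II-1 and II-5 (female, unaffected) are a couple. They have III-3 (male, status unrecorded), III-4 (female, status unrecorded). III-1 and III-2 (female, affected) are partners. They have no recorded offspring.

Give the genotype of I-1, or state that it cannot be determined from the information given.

I-1 is affected, so I-1 is tt.

tt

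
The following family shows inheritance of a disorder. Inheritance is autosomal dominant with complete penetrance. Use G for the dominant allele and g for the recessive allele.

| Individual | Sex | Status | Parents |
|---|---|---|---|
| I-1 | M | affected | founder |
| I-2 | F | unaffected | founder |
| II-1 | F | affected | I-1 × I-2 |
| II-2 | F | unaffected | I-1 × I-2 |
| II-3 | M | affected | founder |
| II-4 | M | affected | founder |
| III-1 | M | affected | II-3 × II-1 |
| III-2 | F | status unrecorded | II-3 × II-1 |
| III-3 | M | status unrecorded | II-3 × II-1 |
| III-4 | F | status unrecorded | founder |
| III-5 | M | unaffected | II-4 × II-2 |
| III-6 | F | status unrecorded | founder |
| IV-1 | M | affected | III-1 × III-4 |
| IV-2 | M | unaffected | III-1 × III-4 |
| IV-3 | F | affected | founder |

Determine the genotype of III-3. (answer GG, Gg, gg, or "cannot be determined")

III-3's phenotype is unrecorded, and no parent or child forces a single allele at both positions; consistent genotype assignments exist with III-3 as GG or Gg or gg.

cannot be determined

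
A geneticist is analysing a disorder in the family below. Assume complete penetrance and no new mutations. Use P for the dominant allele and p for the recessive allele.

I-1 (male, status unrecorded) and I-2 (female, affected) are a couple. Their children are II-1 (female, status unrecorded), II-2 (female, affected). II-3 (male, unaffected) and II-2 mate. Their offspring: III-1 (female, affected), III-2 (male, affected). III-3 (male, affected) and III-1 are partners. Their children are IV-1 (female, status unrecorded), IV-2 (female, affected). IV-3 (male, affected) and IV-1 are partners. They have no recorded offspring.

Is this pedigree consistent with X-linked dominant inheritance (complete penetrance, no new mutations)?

Yes

A consistent assignment under X-linked dominant exists: I-1 X^P Y, I-2 X^P X^P, II-1 X^P X^P, II-2 X^P X^P, II-3 X^p Y, III-1 X^P X^p, III-2 X^P Y, III-3 X^P Y, IV-1 X^P X^P, IV-2 X^P X^P, IV-3 X^P Y.
In this assignment every recorded phenotype matches its genotype and every non-founder's genotype is obtainable from its parents' genotypes, so the pedigree is consistent.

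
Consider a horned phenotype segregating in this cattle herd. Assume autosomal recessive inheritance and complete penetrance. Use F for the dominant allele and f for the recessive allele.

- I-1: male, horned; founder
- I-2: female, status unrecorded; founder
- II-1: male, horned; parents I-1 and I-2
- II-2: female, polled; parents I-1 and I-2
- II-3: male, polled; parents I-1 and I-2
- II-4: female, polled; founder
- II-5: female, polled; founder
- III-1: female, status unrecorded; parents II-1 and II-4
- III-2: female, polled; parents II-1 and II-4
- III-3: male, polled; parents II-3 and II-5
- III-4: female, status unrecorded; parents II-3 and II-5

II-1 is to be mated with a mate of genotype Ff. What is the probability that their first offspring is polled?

1/2

II-1 is horned, so II-1 is ff.
The cross gives 1/2 Ff : 1/2 ff, so P(offspring is polled) = 1/2.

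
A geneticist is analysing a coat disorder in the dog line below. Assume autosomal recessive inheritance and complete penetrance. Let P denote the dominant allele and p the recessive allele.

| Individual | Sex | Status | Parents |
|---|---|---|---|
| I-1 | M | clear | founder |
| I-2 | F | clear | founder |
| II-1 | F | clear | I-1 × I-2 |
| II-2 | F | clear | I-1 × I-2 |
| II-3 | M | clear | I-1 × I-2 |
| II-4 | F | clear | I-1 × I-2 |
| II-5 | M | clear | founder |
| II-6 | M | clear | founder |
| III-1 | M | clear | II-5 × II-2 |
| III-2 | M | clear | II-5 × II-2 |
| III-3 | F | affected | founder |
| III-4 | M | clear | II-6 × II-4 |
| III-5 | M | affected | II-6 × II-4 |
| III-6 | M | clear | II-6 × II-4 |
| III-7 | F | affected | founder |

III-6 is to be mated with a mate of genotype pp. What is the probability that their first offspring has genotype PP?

II-6 is clear so carries P and passed p to III-5 (pp), so II-6 is Pp.
II-4 is clear so carries P and passed p to III-5 (pp), so II-4 is Pp.
III-6 is a clear offspring of II-6 (Pp) × II-4 (Pp), whose cross gives 1/4 PP : 1/2 Pp : 1/4 pp; conditioning on being clear, III-6 is PP with probability 1/3, Pp with probability 2/3.
Summing over parental genotype combinations, P(offspring has genotype PP) = 0 = 0.

0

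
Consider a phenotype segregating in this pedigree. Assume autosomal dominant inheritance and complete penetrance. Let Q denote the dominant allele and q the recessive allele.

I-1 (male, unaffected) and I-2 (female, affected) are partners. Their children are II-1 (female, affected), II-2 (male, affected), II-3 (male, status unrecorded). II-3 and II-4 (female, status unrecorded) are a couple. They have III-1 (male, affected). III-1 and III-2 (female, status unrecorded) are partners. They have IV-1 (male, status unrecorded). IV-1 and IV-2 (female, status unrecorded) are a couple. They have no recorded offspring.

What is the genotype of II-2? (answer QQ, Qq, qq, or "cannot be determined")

From phenotype alone, II-2 is QQ or Qq.
II-2 is affected so carries Q and received q from I-1 (qq), so II-2 is Qq.

Qq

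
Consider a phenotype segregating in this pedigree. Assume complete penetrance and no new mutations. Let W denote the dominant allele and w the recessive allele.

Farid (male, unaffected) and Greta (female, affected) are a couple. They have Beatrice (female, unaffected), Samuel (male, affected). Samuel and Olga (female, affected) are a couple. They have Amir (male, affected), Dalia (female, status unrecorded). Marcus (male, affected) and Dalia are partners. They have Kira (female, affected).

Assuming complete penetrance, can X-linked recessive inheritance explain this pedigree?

Yes

A consistent assignment under X-linked recessive exists: Farid X^W Y, Greta X^w X^w, Beatrice X^W X^w, Samuel X^w Y, Olga X^w X^w, Amir X^w Y, Dalia X^w X^w, Marcus X^w Y, Kira X^w X^w.
In this assignment every recorded phenotype matches its genotype and every non-founder's genotype is obtainable from its parents' genotypes, so the pedigree is consistent.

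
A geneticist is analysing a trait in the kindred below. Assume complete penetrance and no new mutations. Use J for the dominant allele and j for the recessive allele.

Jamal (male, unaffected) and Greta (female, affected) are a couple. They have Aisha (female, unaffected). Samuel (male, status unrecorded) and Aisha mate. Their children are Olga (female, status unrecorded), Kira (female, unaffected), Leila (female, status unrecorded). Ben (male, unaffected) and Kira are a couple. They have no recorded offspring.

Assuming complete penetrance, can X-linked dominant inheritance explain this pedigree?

A consistent assignment under X-linked dominant exists: Jamal X^j Y, Greta X^J X^j, Aisha X^j X^j, Samuel X^j Y, Olga X^j X^j, Kira X^j X^j, Leila X^j X^j, Ben X^j Y.
In this assignment every recorded phenotype matches its genotype and every non-founder's genotype is obtainable from its parents' genotypes, so the pedigree is consistent.

Yes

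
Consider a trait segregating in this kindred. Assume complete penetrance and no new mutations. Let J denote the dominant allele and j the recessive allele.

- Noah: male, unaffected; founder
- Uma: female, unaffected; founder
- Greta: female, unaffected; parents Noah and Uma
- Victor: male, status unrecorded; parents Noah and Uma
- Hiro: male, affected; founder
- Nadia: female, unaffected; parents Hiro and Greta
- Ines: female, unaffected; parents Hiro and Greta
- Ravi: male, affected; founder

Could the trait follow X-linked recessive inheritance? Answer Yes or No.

A consistent assignment under X-linked recessive exists: Noah X^J Y, Uma X^J X^J, Greta X^J X^J, Victor X^J Y, Hiro X^j Y, Nadia X^J X^j, Ines X^J X^j, Ravi X^j Y.
In this assignment every recorded phenotype matches its genotype and every non-founder's genotype is obtainable from its parents' genotypes, so the pedigree is consistent.

Yes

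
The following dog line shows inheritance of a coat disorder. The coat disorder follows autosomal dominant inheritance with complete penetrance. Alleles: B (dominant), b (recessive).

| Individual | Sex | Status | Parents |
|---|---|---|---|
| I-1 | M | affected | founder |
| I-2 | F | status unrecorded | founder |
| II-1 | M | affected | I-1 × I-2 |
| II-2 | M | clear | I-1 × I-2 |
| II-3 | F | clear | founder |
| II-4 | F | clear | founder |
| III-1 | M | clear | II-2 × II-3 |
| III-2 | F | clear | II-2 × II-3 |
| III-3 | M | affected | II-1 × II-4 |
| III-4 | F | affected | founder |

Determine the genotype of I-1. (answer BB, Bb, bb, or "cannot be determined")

Bb

From phenotype alone, I-1 is BB or Bb.
I-1 is affected so carries B and passed b to II-2 (bb), so I-1 is Bb.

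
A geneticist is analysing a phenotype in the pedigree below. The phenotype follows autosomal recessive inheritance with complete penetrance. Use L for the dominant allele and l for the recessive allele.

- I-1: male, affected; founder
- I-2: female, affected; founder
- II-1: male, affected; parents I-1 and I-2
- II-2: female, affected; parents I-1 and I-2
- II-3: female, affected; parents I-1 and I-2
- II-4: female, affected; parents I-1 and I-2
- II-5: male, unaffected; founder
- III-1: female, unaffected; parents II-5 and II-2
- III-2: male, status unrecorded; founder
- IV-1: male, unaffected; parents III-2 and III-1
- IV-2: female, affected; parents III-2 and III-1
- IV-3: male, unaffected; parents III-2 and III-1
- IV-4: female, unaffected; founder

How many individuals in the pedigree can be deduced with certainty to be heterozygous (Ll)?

Obligate heterozygotes: III-1 is unaffected so carries L and received l from II-2 (ll), so III-1 is Ll.
Every other individual is either homozygous by phenotype or has at least one consistent homozygous assignment, so the count is 1.

1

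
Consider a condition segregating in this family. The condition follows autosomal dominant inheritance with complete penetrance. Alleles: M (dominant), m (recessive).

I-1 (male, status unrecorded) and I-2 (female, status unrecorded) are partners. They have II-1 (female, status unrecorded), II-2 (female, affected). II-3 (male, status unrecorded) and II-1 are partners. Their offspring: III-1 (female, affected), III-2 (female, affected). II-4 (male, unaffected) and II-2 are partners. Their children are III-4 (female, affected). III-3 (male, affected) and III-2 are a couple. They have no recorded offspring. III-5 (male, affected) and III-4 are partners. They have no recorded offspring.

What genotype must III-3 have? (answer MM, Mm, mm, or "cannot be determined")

III-3's phenotype allows MM or Mm, and no parent or child forces a single allele at both positions; consistent genotype assignments exist with III-3 as MM or Mm.

cannot be determined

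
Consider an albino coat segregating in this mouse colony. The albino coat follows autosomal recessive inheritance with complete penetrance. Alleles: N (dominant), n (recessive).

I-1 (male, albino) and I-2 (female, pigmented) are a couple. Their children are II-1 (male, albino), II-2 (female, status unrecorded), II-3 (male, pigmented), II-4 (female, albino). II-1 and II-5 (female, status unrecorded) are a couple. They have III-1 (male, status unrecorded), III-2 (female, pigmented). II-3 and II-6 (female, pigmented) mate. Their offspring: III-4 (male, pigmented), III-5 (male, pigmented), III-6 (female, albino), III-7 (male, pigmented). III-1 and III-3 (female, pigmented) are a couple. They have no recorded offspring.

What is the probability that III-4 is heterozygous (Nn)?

II-3 is pigmented so carries N and received n from I-1 (nn), so II-3 is Nn.
II-6 is pigmented so carries N and passed n to III-6 (nn), so II-6 is Nn.
Their cross gives offspring ratios 1/4 NN : 1/2 Nn : 1/4 nn. Conditioning on III-4 being pigmented, P(Nn) = 1/2 / 3/4 = 2/3.

2/3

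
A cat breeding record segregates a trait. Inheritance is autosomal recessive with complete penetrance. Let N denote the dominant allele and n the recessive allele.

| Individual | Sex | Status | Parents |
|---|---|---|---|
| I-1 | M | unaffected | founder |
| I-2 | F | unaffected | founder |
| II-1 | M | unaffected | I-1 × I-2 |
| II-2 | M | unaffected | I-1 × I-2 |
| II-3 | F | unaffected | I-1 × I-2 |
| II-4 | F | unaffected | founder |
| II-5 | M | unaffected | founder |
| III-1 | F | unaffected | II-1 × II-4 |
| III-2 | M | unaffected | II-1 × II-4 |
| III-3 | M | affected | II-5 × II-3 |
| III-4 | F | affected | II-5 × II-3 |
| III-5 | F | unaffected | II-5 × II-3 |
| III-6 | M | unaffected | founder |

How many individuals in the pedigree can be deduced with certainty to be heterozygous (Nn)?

2

Obligate heterozygotes: II-3 is unaffected so carries N and passed n to III-3 (nn), so II-3 is Nn; II-5 is unaffected so carries N and passed n to III-3 (nn), so II-5 is Nn.
Every other individual is either homozygous by phenotype or has at least one consistent homozygous assignment, so the count is 2.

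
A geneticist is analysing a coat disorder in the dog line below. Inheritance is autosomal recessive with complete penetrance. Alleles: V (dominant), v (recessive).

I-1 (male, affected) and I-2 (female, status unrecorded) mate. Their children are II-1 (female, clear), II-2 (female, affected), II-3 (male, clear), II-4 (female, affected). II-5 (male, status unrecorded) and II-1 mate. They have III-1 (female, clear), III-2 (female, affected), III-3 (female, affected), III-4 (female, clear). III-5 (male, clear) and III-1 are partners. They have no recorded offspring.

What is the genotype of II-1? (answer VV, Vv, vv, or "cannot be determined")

From phenotype alone, II-1 is VV or Vv.
II-1 is clear so carries V and received v from I-1 (vv), so II-1 is Vv.

Vv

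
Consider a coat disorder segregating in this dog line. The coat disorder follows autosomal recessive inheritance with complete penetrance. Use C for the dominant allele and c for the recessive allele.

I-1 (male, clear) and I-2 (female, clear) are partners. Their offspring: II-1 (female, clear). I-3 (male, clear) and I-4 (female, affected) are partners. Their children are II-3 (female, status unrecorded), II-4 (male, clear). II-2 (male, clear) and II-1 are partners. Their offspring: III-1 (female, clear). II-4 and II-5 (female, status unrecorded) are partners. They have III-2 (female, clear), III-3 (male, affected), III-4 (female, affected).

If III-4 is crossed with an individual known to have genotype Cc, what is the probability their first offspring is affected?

III-4 is affected, so III-4 is cc.
The cross gives 1/2 Cc : 1/2 cc, so P(offspring is affected) = 1/2.

1/2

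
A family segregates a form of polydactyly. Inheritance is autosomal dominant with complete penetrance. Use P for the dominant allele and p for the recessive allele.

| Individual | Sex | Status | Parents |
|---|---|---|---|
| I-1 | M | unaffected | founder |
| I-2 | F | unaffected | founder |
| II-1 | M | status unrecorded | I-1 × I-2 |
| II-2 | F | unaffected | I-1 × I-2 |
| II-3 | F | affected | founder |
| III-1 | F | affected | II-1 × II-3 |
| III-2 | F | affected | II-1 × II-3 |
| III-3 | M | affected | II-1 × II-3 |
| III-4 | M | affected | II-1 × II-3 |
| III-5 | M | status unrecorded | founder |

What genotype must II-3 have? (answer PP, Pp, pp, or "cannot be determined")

cannot be determined

II-3's phenotype allows PP or Pp, and no parent or child forces a single allele at both positions; consistent genotype assignments exist with II-3 as PP or Pp.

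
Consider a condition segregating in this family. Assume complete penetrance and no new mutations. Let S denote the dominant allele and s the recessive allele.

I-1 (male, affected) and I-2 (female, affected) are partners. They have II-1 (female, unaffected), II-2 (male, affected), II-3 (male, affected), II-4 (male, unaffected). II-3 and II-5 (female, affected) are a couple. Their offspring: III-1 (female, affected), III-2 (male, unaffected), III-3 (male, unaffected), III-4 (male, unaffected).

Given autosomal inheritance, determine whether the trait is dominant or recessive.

dominant

I-1 and I-2 are both affected yet have an unaffected child II-1. Under a recessive model two affected parents are homozygous and every child would be affected, so the trait cannot be recessive.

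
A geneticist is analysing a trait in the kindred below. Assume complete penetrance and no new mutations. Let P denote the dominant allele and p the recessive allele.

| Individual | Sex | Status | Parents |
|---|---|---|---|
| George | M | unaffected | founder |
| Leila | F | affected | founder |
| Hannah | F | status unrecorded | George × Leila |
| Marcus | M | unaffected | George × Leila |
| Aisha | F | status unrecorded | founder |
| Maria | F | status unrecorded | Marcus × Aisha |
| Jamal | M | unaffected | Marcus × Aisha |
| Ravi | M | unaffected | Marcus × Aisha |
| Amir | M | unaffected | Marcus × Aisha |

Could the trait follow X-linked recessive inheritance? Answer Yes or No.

Under X-linked recessive, Marcus (unaffected, male) cannot arise from George (unaffected) × Leila (affected).

No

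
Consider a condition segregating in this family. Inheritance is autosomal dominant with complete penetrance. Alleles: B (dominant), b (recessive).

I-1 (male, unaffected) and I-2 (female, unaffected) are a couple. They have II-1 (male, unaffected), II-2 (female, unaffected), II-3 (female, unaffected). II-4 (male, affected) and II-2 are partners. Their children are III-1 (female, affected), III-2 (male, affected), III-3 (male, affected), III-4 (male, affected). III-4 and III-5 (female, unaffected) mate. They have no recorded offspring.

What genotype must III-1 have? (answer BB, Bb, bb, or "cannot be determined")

Bb

From phenotype alone, III-1 is BB or Bb.
III-1 is affected so carries B and received b from II-2 (bb), so III-1 is Bb.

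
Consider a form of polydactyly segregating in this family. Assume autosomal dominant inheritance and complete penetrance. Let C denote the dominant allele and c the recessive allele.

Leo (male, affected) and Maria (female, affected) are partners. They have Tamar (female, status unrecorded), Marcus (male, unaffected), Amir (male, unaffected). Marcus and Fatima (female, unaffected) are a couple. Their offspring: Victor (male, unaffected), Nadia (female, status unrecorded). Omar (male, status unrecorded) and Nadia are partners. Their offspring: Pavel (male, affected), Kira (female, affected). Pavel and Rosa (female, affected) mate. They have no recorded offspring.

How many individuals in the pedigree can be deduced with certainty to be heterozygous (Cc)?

4

Obligate heterozygotes: Leo is affected so carries C and passed c to Marcus (cc), so Leo is Cc; Maria is affected so carries C and passed c to Marcus (cc), so Maria is Cc; Pavel is affected so carries C and received c from Nadia (cc), so Pavel is Cc; Kira is affected so carries C and received c from Nadia (cc), so Kira is Cc.
Every other individual is either homozygous by phenotype or has at least one consistent homozygous assignment, so the count is 4.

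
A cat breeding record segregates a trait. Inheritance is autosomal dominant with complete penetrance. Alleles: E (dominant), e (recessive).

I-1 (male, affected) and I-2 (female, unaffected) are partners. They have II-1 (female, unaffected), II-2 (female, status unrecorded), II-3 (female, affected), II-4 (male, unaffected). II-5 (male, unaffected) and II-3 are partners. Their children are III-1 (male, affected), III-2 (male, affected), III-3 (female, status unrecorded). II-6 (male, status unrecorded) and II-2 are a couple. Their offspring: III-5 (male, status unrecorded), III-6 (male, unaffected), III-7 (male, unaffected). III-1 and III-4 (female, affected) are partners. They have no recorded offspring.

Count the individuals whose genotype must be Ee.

Obligate heterozygotes: I-1 is affected so carries E and passed e to II-1 (ee), so I-1 is Ee; II-3 is affected so carries E and received e from I-2 (ee), so II-3 is Ee; III-1 is affected so carries E and received e from II-5 (ee), so III-1 is Ee; III-2 is affected so carries E and received e from II-5 (ee), so III-2 is Ee.
Every other individual is either homozygous by phenotype or has at least one consistent homozygous assignment, so the count is 4.

4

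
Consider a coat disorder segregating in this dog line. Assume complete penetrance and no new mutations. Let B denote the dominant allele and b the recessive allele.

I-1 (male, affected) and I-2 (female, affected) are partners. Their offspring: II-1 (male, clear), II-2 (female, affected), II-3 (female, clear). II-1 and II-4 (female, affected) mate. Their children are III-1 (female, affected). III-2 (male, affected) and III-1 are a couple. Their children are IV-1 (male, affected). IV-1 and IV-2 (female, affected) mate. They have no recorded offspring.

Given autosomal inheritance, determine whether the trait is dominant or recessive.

I-1 and I-2 are both affected yet have a clear child II-1. Under a recessive model two affected parents are homozygous and every child would be affected, so the trait cannot be recessive.

dominant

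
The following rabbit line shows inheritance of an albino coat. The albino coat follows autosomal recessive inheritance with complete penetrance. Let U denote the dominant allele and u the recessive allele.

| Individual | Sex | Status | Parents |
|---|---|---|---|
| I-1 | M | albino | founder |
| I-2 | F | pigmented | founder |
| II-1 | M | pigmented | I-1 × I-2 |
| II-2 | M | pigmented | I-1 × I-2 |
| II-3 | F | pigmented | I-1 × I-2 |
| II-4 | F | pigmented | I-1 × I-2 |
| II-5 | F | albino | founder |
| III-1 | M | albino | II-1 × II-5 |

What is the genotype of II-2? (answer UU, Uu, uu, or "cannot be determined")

Uu

From phenotype alone, II-2 is UU or Uu.
II-2 is pigmented so carries U and received u from I-1 (uu), so II-2 is Uu.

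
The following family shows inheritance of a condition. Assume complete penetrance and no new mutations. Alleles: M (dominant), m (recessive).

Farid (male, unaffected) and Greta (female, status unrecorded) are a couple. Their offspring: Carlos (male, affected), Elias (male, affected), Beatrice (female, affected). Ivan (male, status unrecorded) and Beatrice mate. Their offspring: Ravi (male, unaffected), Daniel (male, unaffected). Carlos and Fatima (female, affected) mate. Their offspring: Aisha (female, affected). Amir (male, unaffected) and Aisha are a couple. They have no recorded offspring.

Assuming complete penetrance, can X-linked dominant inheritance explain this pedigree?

A consistent assignment under X-linked dominant exists: Farid X^m Y, Greta X^M X^M, Carlos X^M Y, Elias X^M Y, Beatrice X^M X^m, Ivan X^M Y, Fatima X^M X^M, Ravi X^m Y, Daniel X^m Y, Aisha X^M X^M, Amir X^m Y.
In this assignment every recorded phenotype matches its genotype and every non-founder's genotype is obtainable from its parents' genotypes, so the pedigree is consistent.

Yes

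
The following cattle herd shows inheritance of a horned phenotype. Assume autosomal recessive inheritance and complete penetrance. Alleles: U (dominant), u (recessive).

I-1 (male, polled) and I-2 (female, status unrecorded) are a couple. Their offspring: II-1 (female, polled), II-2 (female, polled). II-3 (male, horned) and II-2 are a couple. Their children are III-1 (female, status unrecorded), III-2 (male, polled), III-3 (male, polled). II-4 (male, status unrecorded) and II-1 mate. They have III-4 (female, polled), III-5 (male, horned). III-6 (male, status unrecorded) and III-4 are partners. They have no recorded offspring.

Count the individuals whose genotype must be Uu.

3

Obligate heterozygotes: II-1 is polled so carries U and passed u to III-5 (uu), so II-1 is Uu; III-2 is polled so carries U and received u from II-3 (uu), so III-2 is Uu; III-3 is polled so carries U and received u from II-3 (uu), so III-3 is Uu.
Every other individual is either homozygous by phenotype or has at least one consistent homozygous assignment, so the count is 3.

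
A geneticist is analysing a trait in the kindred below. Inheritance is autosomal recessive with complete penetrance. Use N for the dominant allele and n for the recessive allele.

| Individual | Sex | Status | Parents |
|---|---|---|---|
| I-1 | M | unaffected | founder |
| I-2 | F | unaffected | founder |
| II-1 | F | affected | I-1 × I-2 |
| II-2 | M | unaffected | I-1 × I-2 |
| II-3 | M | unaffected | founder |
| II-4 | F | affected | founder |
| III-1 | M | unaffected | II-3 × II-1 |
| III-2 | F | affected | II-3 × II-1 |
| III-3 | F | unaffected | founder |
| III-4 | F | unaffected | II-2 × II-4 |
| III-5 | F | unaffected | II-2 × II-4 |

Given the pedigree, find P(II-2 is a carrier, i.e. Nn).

I-1 is unaffected so carries N and passed n to II-1 (nn), so I-1 is Nn.
I-2 is unaffected so carries N and passed n to II-1 (nn), so I-2 is Nn.
Their cross gives offspring ratios 1/4 NN : 1/2 Nn : 1/4 nn. Conditioning on II-2 being unaffected, P(Nn) = 1/2 / 3/4 = 2/3 before taking II-2's own offspring into account.
II-4 is affected, so II-4 is nn.
Now use II-2's offspring. Probability of each recorded status — unaffected daughter III-4: 1/2 if II-2 is Nn, 1 if NN; unaffected daughter III-5: 1/2 if II-2 is Nn, 1 if NN.
Bayes: P(Nn) = 2/3·1/4 / (2/3·1/4 + 1/3·1) = 1/3.

1/3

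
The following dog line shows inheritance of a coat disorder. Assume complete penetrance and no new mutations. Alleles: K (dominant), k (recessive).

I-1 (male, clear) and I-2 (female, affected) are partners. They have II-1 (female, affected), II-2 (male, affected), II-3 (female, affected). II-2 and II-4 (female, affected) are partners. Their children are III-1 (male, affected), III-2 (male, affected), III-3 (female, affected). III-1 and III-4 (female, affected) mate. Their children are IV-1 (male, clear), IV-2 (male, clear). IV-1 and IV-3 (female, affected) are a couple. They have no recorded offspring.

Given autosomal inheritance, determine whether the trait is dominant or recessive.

III-1 and III-4 are both affected yet have a clear child IV-1. Under a recessive model two affected parents are homozygous and every child would be affected, so the trait cannot be recessive.

dominant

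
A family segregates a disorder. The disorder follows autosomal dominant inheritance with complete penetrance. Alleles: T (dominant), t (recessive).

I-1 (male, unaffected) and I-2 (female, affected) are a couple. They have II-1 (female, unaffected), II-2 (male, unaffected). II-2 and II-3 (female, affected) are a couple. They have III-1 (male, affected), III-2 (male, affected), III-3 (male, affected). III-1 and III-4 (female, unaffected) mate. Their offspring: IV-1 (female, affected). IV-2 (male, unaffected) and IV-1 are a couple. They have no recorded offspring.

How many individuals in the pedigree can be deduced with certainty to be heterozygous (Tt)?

5

Obligate heterozygotes: I-2 is affected so carries T and passed t to II-1 (tt), so I-2 is Tt; III-1 is affected so carries T and received t from II-2 (tt), so III-1 is Tt; III-2 is affected so carries T and received t from II-2 (tt), so III-2 is Tt; III-3 is affected so carries T and received t from II-2 (tt), so III-3 is Tt; IV-1 is affected so carries T and received t from III-4 (tt), so IV-1 is Tt.
Every other individual is either homozygous by phenotype or has at least one consistent homozygous assignment, so the count is 5.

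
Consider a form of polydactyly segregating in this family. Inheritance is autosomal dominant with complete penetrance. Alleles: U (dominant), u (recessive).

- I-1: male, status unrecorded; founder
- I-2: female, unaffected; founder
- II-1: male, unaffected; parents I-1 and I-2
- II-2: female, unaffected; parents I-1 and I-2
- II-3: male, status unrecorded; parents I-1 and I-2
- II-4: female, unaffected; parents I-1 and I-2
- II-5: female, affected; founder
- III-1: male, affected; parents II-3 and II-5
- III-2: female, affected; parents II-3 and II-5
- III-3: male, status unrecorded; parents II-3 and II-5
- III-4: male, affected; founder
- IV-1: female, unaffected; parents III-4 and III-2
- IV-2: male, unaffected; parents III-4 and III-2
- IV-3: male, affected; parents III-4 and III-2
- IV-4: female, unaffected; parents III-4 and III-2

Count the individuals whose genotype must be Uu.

Obligate heterozygotes: III-2 is affected so carries U and passed u to IV-1 (uu), so III-2 is Uu; III-4 is affected so carries U and passed u to IV-1 (uu), so III-4 is Uu.
Every other individual is either homozygous by phenotype or has at least one consistent homozygous assignment, so the count is 2.

2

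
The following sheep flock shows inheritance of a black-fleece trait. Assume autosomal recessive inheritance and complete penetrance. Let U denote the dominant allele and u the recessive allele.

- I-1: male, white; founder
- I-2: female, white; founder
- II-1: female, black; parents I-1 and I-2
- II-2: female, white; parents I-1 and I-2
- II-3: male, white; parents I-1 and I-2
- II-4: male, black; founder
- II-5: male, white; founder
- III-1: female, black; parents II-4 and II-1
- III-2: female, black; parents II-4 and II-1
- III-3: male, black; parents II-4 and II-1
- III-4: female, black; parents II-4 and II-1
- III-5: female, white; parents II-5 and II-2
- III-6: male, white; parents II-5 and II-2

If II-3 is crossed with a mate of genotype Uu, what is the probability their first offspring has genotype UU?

I-1 is white so carries U and passed u to II-1 (uu), so I-1 is Uu.
I-2 is white so carries U and passed u to II-1 (uu), so I-2 is Uu.
II-3 is a white offspring of I-1 (Uu) × I-2 (Uu), whose cross gives 1/4 UU : 1/2 Uu : 1/4 uu; conditioning on being white, II-3 is UU with probability 1/3, Uu with probability 2/3.
Summing over parental genotype combinations, P(offspring has genotype UU) = 1/3·1/2 + 2/3·1/4 = 1/3.

1/3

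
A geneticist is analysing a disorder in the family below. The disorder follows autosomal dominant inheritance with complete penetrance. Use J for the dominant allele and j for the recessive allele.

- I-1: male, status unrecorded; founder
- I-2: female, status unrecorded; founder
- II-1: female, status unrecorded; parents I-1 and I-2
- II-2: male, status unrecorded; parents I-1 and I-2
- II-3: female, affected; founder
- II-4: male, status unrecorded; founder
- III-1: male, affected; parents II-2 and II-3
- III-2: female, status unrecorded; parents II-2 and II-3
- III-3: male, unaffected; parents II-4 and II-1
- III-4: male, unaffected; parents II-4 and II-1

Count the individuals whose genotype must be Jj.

0

No individual's genotype is forced to Jj by the pedigree, so the count is 0.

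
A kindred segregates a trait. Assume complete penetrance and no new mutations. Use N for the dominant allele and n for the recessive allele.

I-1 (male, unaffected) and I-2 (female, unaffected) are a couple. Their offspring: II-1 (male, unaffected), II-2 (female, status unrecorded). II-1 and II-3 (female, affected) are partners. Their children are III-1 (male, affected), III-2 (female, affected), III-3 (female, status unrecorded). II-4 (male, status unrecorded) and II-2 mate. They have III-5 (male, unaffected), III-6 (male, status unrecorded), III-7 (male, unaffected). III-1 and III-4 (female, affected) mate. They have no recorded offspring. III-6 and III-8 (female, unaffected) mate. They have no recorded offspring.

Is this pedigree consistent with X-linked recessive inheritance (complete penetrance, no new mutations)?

Under X-linked recessive, III-2 (affected, female) cannot arise from II-1 (unaffected) × II-3 (affected).

No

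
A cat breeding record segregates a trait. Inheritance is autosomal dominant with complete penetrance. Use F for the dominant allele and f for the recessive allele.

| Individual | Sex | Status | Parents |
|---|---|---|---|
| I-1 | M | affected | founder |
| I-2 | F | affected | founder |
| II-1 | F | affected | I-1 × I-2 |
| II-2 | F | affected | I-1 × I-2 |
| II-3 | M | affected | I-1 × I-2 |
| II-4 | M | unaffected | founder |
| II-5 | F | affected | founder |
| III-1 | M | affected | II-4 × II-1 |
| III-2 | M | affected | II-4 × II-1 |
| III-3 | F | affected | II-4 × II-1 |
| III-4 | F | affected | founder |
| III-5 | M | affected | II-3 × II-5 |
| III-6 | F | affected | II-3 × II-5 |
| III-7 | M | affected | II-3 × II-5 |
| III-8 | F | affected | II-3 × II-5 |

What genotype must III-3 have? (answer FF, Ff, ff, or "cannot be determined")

From phenotype alone, III-3 is FF or Ff.
III-3 is affected so carries F and received f from II-4 (ff), so III-3 is Ff.

Ff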